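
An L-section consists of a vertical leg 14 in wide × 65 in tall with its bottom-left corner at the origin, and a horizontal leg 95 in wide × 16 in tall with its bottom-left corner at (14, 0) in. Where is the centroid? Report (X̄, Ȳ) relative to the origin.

X̄ = 41.09 in, Ȳ = 17.17 in

vertical leg: A = 14 × 65 = 910.00, centroid at (7.00, 32.50).
horizontal leg: A = 95 × 16 = 1520.00, centroid at (61.50, 8.00).
ΣA = 2430.00 in²
ΣAX̄ = (910.00)(7.00) + (1520.00)(61.50) = 99850.00 in³
ΣAȲ = (910.00)(32.50) + (1520.00)(8.00) = 41735.00 in³
X̄ = 99850.00 / 2430.00 = 41.09 in
Ȳ = 41735.00 / 2430.00 = 17.17 in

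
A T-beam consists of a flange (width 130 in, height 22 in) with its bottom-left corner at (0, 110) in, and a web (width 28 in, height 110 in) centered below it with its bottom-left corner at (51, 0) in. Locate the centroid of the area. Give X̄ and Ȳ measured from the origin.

X̄ = 65.00 in, Ȳ = 86.78 in

Part | A | x̄ᵢ | ȳᵢ | A·x̄ᵢ | A·ȳᵢ
web | 3080.00 | 65.00 | 55.00 | 200200.00 | 169400.00
flange | 2860.00 | 65.00 | 121.00 | 185900.00 | 346060.00
Σ | 5940.00 |  |  | 386100.00 | 515460.00
X̄ = 386100.00 / 5940.00 = 65.00 in
Ȳ = 515460.00 / 5940.00 = 86.78 in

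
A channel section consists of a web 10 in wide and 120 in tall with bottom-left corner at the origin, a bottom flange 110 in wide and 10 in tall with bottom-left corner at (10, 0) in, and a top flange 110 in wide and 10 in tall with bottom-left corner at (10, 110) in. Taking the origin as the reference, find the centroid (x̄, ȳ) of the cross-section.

web: A = 10 × 120 = 1200.00, centroid at (5.00, 60.00).
bottom flange: A = 110 × 10 = 1100.00, centroid at (65.00, 5.00).
top flange: A = 110 × 10 = 1100.00, centroid at (65.00, 115.00).
ΣA = 3400.00 in²
ΣAx̄ = (1200.00)(5.00) + (1100.00)(65.00) + (1100.00)(65.00) = 149000.00 in³
ΣAȳ = (1200.00)(60.00) + (1100.00)(5.00) + (1100.00)(115.00) = 204000.00 in³
x̄ = 149000.00 / 3400.00 = 43.82 in
ȳ = 204000.00 / 3400.00 = 60.00 in

x̄ = 43.82 in, ȳ = 60.00 in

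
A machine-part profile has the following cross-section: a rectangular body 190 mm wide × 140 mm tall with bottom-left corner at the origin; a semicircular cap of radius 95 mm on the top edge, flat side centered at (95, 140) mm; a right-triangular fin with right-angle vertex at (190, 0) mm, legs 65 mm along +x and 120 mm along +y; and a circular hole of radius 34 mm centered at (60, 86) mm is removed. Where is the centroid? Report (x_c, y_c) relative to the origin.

Part | A | x̄ᵢ | ȳᵢ | A·x̄ᵢ | A·ȳᵢ
rectangular body | 26600.00 | 95.00 | 70.00 | 2527000.00 | 1862000.00
semicircular top | 14176.44 | 95.00 | 180.32 | 1346761.50 | 2556284.49
triangular fin | 3900.00 | 211.67 | 40.00 | 825500.00 | 156000.00
hole | -3631.68 | 60.00 | 86.00 | -217900.87 | -312324.58
Σ | 41044.76 |  |  | 4481360.63 | 4261959.92
x_c = 4481360.63 / 41044.76 = 109.18 mm
y_c = 4261959.92 / 41044.76 = 103.84 mm

x_c = 109.18 mm, y_c = 103.84 mm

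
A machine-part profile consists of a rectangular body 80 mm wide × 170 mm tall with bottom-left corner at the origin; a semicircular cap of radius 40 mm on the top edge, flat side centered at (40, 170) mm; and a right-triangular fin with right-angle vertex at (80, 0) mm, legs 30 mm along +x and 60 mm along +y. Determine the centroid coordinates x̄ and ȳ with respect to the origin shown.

x̄ = 42.64 mm, ȳ = 96.63 mm

rectangular body: A = 80 × 170 = 13600.00, centroid at (40.00, 85.00).
semicircular top: A = ½π·40² = 2513.27, centroid at (40.00, 186.98).
triangular fin: A = ½·30·60 = 900.00, centroid at (90.00, 20.00).
ΣA = 17013.27 mm²
ΣAx̄ = (13600.00)(40.00) + (2513.27)(40.00) + (900.00)(90.00) = 725530.96 mm³
ΣAȳ = (13600.00)(85.00) + (2513.27)(186.98) + (900.00)(20.00) = 1643923.27 mm³
x̄ = 725530.96 / 17013.27 = 42.64 mm
ȳ = 1643923.27 / 17013.27 = 96.63 mm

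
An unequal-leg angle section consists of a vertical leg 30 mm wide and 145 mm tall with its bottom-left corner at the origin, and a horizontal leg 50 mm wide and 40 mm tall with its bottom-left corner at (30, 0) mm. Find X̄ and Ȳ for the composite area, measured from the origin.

X̄ = 27.60 mm, Ȳ = 55.96 mm

vertical leg: A = 30 × 145 = 4350.00, centroid at (15.00, 72.50).
horizontal leg: A = 50 × 40 = 2000.00, centroid at (55.00, 20.00).
ΣA = 6350.00 mm²
ΣAX̄ = (4350.00)(15.00) + (2000.00)(55.00) = 175250.00 mm³
ΣAȲ = (4350.00)(72.50) + (2000.00)(20.00) = 355375.00 mm³
X̄ = 175250.00 / 6350.00 = 27.60 mm
Ȳ = 355375.00 / 6350.00 = 55.96 mm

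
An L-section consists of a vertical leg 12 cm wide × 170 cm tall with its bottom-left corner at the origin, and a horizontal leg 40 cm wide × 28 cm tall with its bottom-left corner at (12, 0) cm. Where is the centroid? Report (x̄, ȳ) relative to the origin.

Part | A | x̄ᵢ | ȳᵢ | A·x̄ᵢ | A·ȳᵢ
vertical leg | 2040.00 | 6.00 | 85.00 | 12240.00 | 173400.00
horizontal leg | 1120.00 | 32.00 | 14.00 | 35840.00 | 15680.00
Σ | 3160.00 |  |  | 48080.00 | 189080.00
x̄ = 48080.00 / 3160.00 = 15.22 cm
ȳ = 189080.00 / 3160.00 = 59.84 cm

x̄ = 15.22 cm, ȳ = 59.84 cm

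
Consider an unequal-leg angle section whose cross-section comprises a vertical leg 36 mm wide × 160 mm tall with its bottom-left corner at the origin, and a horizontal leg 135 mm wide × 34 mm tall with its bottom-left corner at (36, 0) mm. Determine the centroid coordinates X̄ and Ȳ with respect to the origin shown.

Part | A | x̄ᵢ | ȳᵢ | A·x̄ᵢ | A·ȳᵢ
vertical leg | 5760.00 | 18.00 | 80.00 | 103680.00 | 460800.00
horizontal leg | 4590.00 | 103.50 | 17.00 | 475065.00 | 78030.00
Σ | 10350.00 |  |  | 578745.00 | 538830.00
X̄ = 578745.00 / 10350.00 = 55.92 mm
Ȳ = 538830.00 / 10350.00 = 52.06 mm

X̄ = 55.92 mm, Ȳ = 52.06 mm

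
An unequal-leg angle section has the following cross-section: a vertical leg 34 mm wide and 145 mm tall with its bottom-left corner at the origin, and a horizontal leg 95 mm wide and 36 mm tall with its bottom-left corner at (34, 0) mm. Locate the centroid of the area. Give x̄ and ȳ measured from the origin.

vertical leg: A = 34 × 145 = 4930.00, centroid at (17.00, 72.50).
horizontal leg: A = 95 × 36 = 3420.00, centroid at (81.50, 18.00).
ΣA = 8350.00 mm², ΣAx̄ = 362540.00 mm³, ΣAȳ = 418985.00 mm³.
x̄ = 362540.00/8350.00 = 43.42 mm; ȳ = 418985.00/8350.00 = 50.18 mm.

x̄ = 43.42 mm, ȳ = 50.18 mm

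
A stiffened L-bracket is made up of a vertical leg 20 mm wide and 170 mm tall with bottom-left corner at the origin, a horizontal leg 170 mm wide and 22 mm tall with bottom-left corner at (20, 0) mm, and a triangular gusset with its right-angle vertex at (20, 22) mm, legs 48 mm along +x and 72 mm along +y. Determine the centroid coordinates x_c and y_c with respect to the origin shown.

x_c = 55.13 mm, y_c = 46.19 mm

vertical leg: A = 20 × 170 = 3400.00, centroid at (10.00, 85.00).
horizontal leg: A = 170 × 22 = 3740.00, centroid at (105.00, 11.00).
gusset: A = ½·48·72 = 1728.00, centroid at (36.00, 46.00).
ΣA = 8868.00 mm², ΣAx_c = 488908.00 mm³, ΣAy_c = 409628.00 mm³.
x_c = 488908.00/8868.00 = 55.13 mm; y_c = 409628.00/8868.00 = 46.19 mm.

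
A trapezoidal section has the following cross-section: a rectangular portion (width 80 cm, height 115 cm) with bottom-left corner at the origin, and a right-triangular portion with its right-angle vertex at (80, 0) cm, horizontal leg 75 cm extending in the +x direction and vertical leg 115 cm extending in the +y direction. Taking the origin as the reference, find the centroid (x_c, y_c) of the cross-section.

rectangular portion: A = 80 × 115 = 9200.00, centroid at (40.00, 57.50).
triangular portion: A = ½·75·115 = 4312.50, centroid at (105.00, 38.33).
ΣA = 13512.50 cm², ΣAx_c = 820812.50 cm³, ΣAy_c = 694312.50 cm³.
x_c = 820812.50/13512.50 = 60.74 cm; y_c = 694312.50/13512.50 = 51.38 cm.

x_c = 60.74 cm, y_c = 51.38 cm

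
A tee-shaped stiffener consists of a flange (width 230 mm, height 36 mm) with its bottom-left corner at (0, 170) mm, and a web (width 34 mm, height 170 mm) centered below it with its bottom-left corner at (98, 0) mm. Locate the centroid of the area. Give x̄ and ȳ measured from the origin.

x̄ = 115.00 mm, ȳ = 145.66 mm

web: A = 34 × 170 = 5780.00, centroid at (115.00, 85.00).
flange: A = 230 × 36 = 8280.00, centroid at (115.00, 188.00).
ΣA = 14060.00 mm², ΣAx̄ = 1616900.00 mm³, ΣAȳ = 2047940.00 mm³.
x̄ = 1616900.00/14060.00 = 115.00 mm; ȳ = 2047940.00/14060.00 = 145.66 mm.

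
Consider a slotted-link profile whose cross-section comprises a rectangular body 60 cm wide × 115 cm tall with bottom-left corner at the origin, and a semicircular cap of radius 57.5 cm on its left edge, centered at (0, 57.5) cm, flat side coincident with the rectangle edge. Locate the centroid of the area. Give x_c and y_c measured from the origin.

Part | A | x̄ᵢ | ȳᵢ | A·x̄ᵢ | A·ȳᵢ
rectangular body | 6900.00 | 30.00 | 57.50 | 207000.00 | 396750.00
semicircular end | 5193.45 | -24.40 | 57.50 | -126739.58 | 298623.11
Σ | 12093.45 |  |  | 80260.42 | 695373.11
x_c = 80260.42 / 12093.45 = 6.64 cm
y_c = 695373.11 / 12093.45 = 57.50 cm

x_c = 6.64 cm, y_c = 57.50 cm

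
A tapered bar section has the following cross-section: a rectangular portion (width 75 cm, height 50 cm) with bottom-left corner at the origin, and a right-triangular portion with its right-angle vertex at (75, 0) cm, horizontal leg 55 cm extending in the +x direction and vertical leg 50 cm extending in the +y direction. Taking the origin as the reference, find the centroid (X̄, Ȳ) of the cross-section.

rectangular portion: A = 75 × 50 = 3750.00, centroid at (37.50, 25.00).
triangular portion: A = ½·55·50 = 1375.00, centroid at (93.33, 16.67).
ΣA = 5125.00 cm²
ΣAX̄ = (3750.00)(37.50) + (1375.00)(93.33) = 268958.33 cm³
ΣAȲ = (3750.00)(25.00) + (1375.00)(16.67) = 116666.67 cm³
X̄ = 268958.33 / 5125.00 = 52.48 cm
Ȳ = 116666.67 / 5125.00 = 22.76 cm

X̄ = 52.48 cm, Ȳ = 22.76 cm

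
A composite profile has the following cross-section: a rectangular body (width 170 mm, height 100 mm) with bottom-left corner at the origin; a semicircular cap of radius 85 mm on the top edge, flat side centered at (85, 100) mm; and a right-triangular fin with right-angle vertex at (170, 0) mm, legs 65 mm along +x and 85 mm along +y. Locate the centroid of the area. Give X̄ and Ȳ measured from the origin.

X̄ = 94.47 mm, Ȳ = 79.48 mm

Part | A | x̄ᵢ | ȳᵢ | A·x̄ᵢ | A·ȳᵢ
rectangular body | 17000.00 | 85.00 | 50.00 | 1445000.00 | 850000.00
semicircular top | 11349.00 | 85.00 | 136.08 | 964665.29 | 1544317.01
triangular fin | 2762.50 | 191.67 | 28.33 | 529479.17 | 78270.83
Σ | 31111.50 |  |  | 2939144.46 | 2472587.85
X̄ = 2939144.46 / 31111.50 = 94.47 mm
Ȳ = 2472587.85 / 31111.50 = 79.48 mm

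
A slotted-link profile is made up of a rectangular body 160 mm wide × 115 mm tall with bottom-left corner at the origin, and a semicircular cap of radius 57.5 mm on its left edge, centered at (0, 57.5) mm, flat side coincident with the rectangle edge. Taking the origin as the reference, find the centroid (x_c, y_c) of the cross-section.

Part | A | x̄ᵢ | ȳᵢ | A·x̄ᵢ | A·ȳᵢ
rectangular body | 18400.00 | 80.00 | 57.50 | 1472000.00 | 1058000.00
semicircular end | 5193.45 | -24.40 | 57.50 | -126739.58 | 298623.11
Σ | 23593.45 |  |  | 1345260.42 | 1356623.11
x_c = 1345260.42 / 23593.45 = 57.02 mm
y_c = 1356623.11 / 23593.45 = 57.50 mm

x_c = 57.02 mm, y_c = 57.50 mm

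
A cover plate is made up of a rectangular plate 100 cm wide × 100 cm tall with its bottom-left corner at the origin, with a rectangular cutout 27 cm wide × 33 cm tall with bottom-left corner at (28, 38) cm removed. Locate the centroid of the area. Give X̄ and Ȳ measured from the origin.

X̄ = 50.83 cm, Ȳ = 49.56 cm

plate: A = 100 × 100 = 10000.00, centroid at (50.00, 50.00).
hole: A = −(27 × 33) = -891.00, centroid at (41.50, 54.50).
ΣA = 9109.00 cm²
ΣAX̄ = (10000.00)(50.00) + (-891.00)(41.50) = 463023.50 cm³
ΣAȲ = (10000.00)(50.00) + (-891.00)(54.50) = 451440.50 cm³
X̄ = 463023.50 / 9109.00 = 50.83 cm
Ȳ = 451440.50 / 9109.00 = 49.56 cm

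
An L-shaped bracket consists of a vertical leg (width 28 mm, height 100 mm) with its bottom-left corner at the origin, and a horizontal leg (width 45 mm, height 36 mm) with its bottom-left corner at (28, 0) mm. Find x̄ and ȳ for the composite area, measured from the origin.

x̄ = 27.38 mm, ȳ = 38.27 mm

vertical leg: A = 28 × 100 = 2800.00, centroid at (14.00, 50.00).
horizontal leg: A = 45 × 36 = 1620.00, centroid at (50.50, 18.00).
ΣA = 4420.00 mm²
ΣAx̄ = (2800.00)(14.00) + (1620.00)(50.50) = 121010.00 mm³
ΣAȳ = (2800.00)(50.00) + (1620.00)(18.00) = 169160.00 mm³
x̄ = 121010.00 / 4420.00 = 27.38 mm
ȳ = 169160.00 / 4420.00 = 38.27 mm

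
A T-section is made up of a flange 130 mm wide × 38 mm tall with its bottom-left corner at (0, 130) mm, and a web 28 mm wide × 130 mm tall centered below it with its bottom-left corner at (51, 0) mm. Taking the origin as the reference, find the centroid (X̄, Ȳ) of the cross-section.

X̄ = 65.00 mm, Ȳ = 113.36 mm

web: A = 28 × 130 = 3640.00, centroid at (65.00, 65.00).
flange: A = 130 × 38 = 4940.00, centroid at (65.00, 149.00).
ΣA = 8580.00 mm²
ΣAX̄ = (3640.00)(65.00) + (4940.00)(65.00) = 557700.00 mm³
ΣAȲ = (3640.00)(65.00) + (4940.00)(149.00) = 972660.00 mm³
X̄ = 557700.00 / 8580.00 = 65.00 mm
Ȳ = 972660.00 / 8580.00 = 113.36 mm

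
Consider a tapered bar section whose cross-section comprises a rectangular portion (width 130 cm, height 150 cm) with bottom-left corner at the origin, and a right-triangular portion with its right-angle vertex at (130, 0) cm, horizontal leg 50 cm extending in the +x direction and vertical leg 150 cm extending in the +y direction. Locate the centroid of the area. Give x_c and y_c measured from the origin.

rectangular portion: A = 130 × 150 = 19500.00, centroid at (65.00, 75.00).
triangular portion: A = ½·50·150 = 3750.00, centroid at (146.67, 50.00).
ΣA = 23250.00 cm²
ΣAx_c = (19500.00)(65.00) + (3750.00)(146.67) = 1817500.00 cm³
ΣAy_c = (19500.00)(75.00) + (3750.00)(50.00) = 1650000.00 cm³
x_c = 1817500.00 / 23250.00 = 78.17 cm
y_c = 1650000.00 / 23250.00 = 70.97 cm

x_c = 78.17 cm, y_c = 70.97 cm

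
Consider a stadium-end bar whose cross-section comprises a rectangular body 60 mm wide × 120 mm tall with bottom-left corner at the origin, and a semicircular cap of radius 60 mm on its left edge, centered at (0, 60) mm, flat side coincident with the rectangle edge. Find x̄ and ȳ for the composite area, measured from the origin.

rectangular body: A = 60 × 120 = 7200.00, centroid at (30.00, 60.00).
semicircular end: A = ½π·60² = 5654.87, centroid at (-25.46, 60.00).
ΣA = 12854.87 mm²
ΣAx̄ = (7200.00)(30.00) + (5654.87)(-25.46) = 72000.00 mm³
ΣAȳ = (7200.00)(60.00) + (5654.87)(60.00) = 771292.01 mm³
x̄ = 72000.00 / 12854.87 = 5.60 mm
ȳ = 771292.01 / 12854.87 = 60.00 mm

x̄ = 5.60 mm, ȳ = 60.00 mm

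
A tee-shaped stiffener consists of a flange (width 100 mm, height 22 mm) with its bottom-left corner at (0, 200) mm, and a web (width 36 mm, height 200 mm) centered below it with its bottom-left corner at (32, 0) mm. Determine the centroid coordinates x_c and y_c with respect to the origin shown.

x_c = 50.00 mm, y_c = 125.98 mm

Part | A | x̄ᵢ | ȳᵢ | A·x̄ᵢ | A·ȳᵢ
web | 7200.00 | 50.00 | 100.00 | 360000.00 | 720000.00
flange | 2200.00 | 50.00 | 211.00 | 110000.00 | 464200.00
Σ | 9400.00 |  |  | 470000.00 | 1184200.00
x_c = 470000.00 / 9400.00 = 50.00 mm
y_c = 1184200.00 / 9400.00 = 125.98 mm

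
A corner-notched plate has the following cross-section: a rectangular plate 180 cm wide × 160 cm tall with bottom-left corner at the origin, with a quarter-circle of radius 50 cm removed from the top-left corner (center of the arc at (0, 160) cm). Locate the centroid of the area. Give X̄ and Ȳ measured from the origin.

plate: A = 180 × 160 = 28800.00, centroid at (90.00, 80.00).
removed quarter-circle: A = −¼π·50² = -1963.50, centroid at (21.22, 138.78).
ΣA = 26836.50 cm²
ΣAX̄ = (28800.00)(90.00) + (-1963.50)(21.22) = 2550333.33 cm³
ΣAȲ = (28800.00)(80.00) + (-1963.50)(138.78) = 2031507.40 cm³
X̄ = 2550333.33 / 26836.50 = 95.03 cm
Ȳ = 2031507.40 / 26836.50 = 75.70 cm

X̄ = 95.03 cm, Ȳ = 75.70 cm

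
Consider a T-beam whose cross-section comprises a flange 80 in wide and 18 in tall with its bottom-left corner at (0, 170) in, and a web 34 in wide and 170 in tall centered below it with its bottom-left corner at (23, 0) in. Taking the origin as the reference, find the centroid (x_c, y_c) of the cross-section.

x_c = 40.00 in, y_c = 103.75 in

web: A = 34 × 170 = 5780.00, centroid at (40.00, 85.00).
flange: A = 80 × 18 = 1440.00, centroid at (40.00, 179.00).
ΣA = 7220.00 in², ΣAx_c = 288800.00 in³, ΣAy_c = 749060.00 in³.
x_c = 288800.00/7220.00 = 40.00 in; y_c = 749060.00/7220.00 = 103.75 in.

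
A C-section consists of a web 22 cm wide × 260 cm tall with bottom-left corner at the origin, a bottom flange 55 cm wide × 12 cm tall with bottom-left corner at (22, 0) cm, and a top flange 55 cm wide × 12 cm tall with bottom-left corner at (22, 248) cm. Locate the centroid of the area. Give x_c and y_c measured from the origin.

Part | A | x̄ᵢ | ȳᵢ | A·x̄ᵢ | A·ȳᵢ
web | 5720.00 | 11.00 | 130.00 | 62920.00 | 743600.00
bottom flange | 660.00 | 49.50 | 6.00 | 32670.00 | 3960.00
top flange | 660.00 | 49.50 | 254.00 | 32670.00 | 167640.00
Σ | 7040.00 |  |  | 128260.00 | 915200.00
x_c = 128260.00 / 7040.00 = 18.22 cm
y_c = 915200.00 / 7040.00 = 130.00 cm

x_c = 18.22 cm, y_c = 130.00 cm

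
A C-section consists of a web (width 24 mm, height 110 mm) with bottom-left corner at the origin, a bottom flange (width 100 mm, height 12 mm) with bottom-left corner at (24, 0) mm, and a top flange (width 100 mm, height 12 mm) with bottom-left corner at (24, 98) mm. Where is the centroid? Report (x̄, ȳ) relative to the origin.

Part | A | x̄ᵢ | ȳᵢ | A·x̄ᵢ | A·ȳᵢ
web | 2640.00 | 12.00 | 55.00 | 31680.00 | 145200.00
bottom flange | 1200.00 | 74.00 | 6.00 | 88800.00 | 7200.00
top flange | 1200.00 | 74.00 | 104.00 | 88800.00 | 124800.00
Σ | 5040.00 |  |  | 209280.00 | 277200.00
x̄ = 209280.00 / 5040.00 = 41.52 mm
ȳ = 277200.00 / 5040.00 = 55.00 mm

x̄ = 41.52 mm, ȳ = 55.00 mm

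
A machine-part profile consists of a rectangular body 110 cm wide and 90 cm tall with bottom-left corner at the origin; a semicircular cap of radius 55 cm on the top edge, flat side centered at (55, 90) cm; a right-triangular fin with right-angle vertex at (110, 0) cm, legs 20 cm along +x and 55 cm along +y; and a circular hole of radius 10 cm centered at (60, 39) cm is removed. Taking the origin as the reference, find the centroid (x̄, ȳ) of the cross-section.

x̄ = 57.17 cm, ȳ = 65.95 cm

Part | A | x̄ᵢ | ȳᵢ | A·x̄ᵢ | A·ȳᵢ
rectangular body | 9900.00 | 55.00 | 45.00 | 544500.00 | 445500.00
semicircular top | 4751.66 | 55.00 | 113.34 | 261341.24 | 538565.97
triangular fin | 550.00 | 116.67 | 18.33 | 64166.67 | 10083.33
hole | -314.16 | 60.00 | 39.00 | -18849.56 | -12252.21
Σ | 14887.50 |  |  | 851158.35 | 981897.09
x̄ = 851158.35 / 14887.50 = 57.17 cm
ȳ = 981897.09 / 14887.50 = 65.95 cm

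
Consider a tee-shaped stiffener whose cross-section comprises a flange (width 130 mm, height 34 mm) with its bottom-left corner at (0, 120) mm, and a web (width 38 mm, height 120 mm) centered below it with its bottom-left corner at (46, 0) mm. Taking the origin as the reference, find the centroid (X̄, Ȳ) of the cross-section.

web: A = 38 × 120 = 4560.00, centroid at (65.00, 60.00).
flange: A = 130 × 34 = 4420.00, centroid at (65.00, 137.00).
ΣA = 8980.00 mm², ΣAX̄ = 583700.00 mm³, ΣAȲ = 879140.00 mm³.
X̄ = 583700.00/8980.00 = 65.00 mm; Ȳ = 879140.00/8980.00 = 97.90 mm.

X̄ = 65.00 mm, Ȳ = 97.90 mm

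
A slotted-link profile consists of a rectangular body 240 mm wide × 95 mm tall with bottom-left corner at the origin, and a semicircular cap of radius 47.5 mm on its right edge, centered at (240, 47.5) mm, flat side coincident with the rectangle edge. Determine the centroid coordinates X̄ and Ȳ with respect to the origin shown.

X̄ = 138.86 mm, Ȳ = 47.50 mm

rectangular body: A = 240 × 95 = 22800.00, centroid at (120.00, 47.50).
semicircular end: A = ½π·47.5² = 3544.11, centroid at (260.16, 47.50).
ΣA = 26344.11 mm²
ΣAX̄ = (22800.00)(120.00) + (3544.11)(260.16) = 3658034.13 mm³
ΣAȲ = (22800.00)(47.50) + (3544.11)(47.50) = 1251345.19 mm³
X̄ = 3658034.13 / 26344.11 = 138.86 mm
Ȳ = 1251345.19 / 26344.11 = 47.50 mm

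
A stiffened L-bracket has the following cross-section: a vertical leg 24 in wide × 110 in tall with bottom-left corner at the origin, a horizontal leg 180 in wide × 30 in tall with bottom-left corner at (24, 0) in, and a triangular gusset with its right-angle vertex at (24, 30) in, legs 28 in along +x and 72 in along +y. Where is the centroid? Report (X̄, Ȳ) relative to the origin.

X̄ = 75.25 in, Ȳ = 31.02 in

Part | A | x̄ᵢ | ȳᵢ | A·x̄ᵢ | A·ȳᵢ
vertical leg | 2640.00 | 12.00 | 55.00 | 31680.00 | 145200.00
horizontal leg | 5400.00 | 114.00 | 15.00 | 615600.00 | 81000.00
gusset | 1008.00 | 33.33 | 54.00 | 33600.00 | 54432.00
Σ | 9048.00 |  |  | 680880.00 | 280632.00
X̄ = 680880.00 / 9048.00 = 75.25 in
Ȳ = 280632.00 / 9048.00 = 31.02 in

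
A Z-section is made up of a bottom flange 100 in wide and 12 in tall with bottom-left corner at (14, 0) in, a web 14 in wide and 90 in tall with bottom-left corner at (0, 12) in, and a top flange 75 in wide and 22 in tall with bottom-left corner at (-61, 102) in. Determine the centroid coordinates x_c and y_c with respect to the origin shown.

Part | A | x̄ᵢ | ȳᵢ | A·x̄ᵢ | A·ȳᵢ
bottom flange | 1200.00 | 64.00 | 6.00 | 76800.00 | 7200.00
web | 1260.00 | 7.00 | 57.00 | 8820.00 | 71820.00
top flange | 1650.00 | -23.50 | 113.00 | -38775.00 | 186450.00
Σ | 4110.00 |  |  | 46845.00 | 265470.00
x_c = 46845.00 / 4110.00 = 11.40 in
y_c = 265470.00 / 4110.00 = 64.59 in

x_c = 11.40 in, y_c = 64.59 in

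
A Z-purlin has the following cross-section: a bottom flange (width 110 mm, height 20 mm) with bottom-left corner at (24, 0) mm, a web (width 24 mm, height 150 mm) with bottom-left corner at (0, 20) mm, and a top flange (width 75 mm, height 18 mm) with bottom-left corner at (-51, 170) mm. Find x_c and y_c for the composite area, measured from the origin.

x_c = 27.80 mm, y_c = 84.71 mm

bottom flange: A = 110 × 20 = 2200.00, centroid at (79.00, 10.00).
web: A = 24 × 150 = 3600.00, centroid at (12.00, 95.00).
top flange: A = 75 × 18 = 1350.00, centroid at (-13.50, 179.00).
ΣA = 7150.00 mm²
ΣAx_c = (2200.00)(79.00) + (3600.00)(12.00) + (1350.00)(-13.50) = 198775.00 mm³
ΣAy_c = (2200.00)(10.00) + (3600.00)(95.00) + (1350.00)(179.00) = 605650.00 mm³
x_c = 198775.00 / 7150.00 = 27.80 mm
y_c = 605650.00 / 7150.00 = 84.71 mm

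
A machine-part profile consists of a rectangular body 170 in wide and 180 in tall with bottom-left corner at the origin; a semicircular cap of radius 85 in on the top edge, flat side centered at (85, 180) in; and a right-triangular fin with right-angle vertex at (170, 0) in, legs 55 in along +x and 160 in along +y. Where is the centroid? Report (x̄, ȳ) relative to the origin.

x̄ = 94.81 in, ȳ = 117.39 in

Part | A | x̄ᵢ | ȳᵢ | A·x̄ᵢ | A·ȳᵢ
rectangular body | 30600.00 | 85.00 | 90.00 | 2601000.00 | 2754000.00
semicircular top | 11349.00 | 85.00 | 216.08 | 964665.29 | 2452237.29
triangular fin | 4400.00 | 188.33 | 53.33 | 828666.67 | 234666.67
Σ | 46349.00 |  |  | 4394331.96 | 5440903.96
x̄ = 4394331.96 / 46349.00 = 94.81 in
ȳ = 5440903.96 / 46349.00 = 117.39 in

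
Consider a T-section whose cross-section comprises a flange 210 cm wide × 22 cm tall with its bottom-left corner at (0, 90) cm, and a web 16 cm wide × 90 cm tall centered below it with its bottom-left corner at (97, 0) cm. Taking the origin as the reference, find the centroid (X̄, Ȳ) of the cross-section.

X̄ = 105.00 cm, Ȳ = 87.69 cm

web: A = 16 × 90 = 1440.00, centroid at (105.00, 45.00).
flange: A = 210 × 22 = 4620.00, centroid at (105.00, 101.00).
ΣA = 6060.00 cm², ΣAX̄ = 636300.00 cm³, ΣAȲ = 531420.00 cm³.
X̄ = 636300.00/6060.00 = 105.00 cm; Ȳ = 531420.00/6060.00 = 87.69 cm.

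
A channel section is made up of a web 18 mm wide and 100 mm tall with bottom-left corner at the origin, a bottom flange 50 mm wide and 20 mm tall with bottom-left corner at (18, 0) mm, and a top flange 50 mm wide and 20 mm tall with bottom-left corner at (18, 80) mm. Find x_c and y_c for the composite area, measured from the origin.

x_c = 26.89 mm, y_c = 50.00 mm

Part | A | x̄ᵢ | ȳᵢ | A·x̄ᵢ | A·ȳᵢ
web | 1800.00 | 9.00 | 50.00 | 16200.00 | 90000.00
bottom flange | 1000.00 | 43.00 | 10.00 | 43000.00 | 10000.00
top flange | 1000.00 | 43.00 | 90.00 | 43000.00 | 90000.00
Σ | 3800.00 |  |  | 102200.00 | 190000.00
x_c = 102200.00 / 3800.00 = 26.89 mm
y_c = 190000.00 / 3800.00 = 50.00 mm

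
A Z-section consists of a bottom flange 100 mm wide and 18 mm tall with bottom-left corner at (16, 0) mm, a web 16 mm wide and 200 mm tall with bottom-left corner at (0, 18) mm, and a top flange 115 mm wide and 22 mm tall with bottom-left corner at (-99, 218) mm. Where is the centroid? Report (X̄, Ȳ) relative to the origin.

Part | A | x̄ᵢ | ȳᵢ | A·x̄ᵢ | A·ȳᵢ
bottom flange | 1800.00 | 66.00 | 9.00 | 118800.00 | 16200.00
web | 3200.00 | 8.00 | 118.00 | 25600.00 | 377600.00
top flange | 2530.00 | -41.50 | 229.00 | -104995.00 | 579370.00
Σ | 7530.00 |  |  | 39405.00 | 973170.00
X̄ = 39405.00 / 7530.00 = 5.23 mm
Ȳ = 973170.00 / 7530.00 = 129.24 mm

X̄ = 5.23 mm, Ȳ = 129.24 mm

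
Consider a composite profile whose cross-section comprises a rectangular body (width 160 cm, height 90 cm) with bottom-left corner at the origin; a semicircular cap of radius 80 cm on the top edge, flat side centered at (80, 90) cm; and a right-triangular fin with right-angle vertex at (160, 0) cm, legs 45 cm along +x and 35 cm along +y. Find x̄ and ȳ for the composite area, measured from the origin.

x̄ = 82.96 cm, ȳ = 75.41 cm

rectangular body: A = 160 × 90 = 14400.00, centroid at (80.00, 45.00).
semicircular top: A = ½π·80² = 10053.10, centroid at (80.00, 123.95).
triangular fin: A = ½·45·35 = 787.50, centroid at (175.00, 11.67).
ΣA = 25240.60 cm²
ΣAx̄ = (14400.00)(80.00) + (10053.10)(80.00) + (787.50)(175.00) = 2094060.22 cm³
ΣAȳ = (14400.00)(45.00) + (10053.10)(123.95) + (787.50)(11.67) = 1903299.52 cm³
x̄ = 2094060.22 / 25240.60 = 82.96 cm
ȳ = 1903299.52 / 25240.60 = 75.41 cm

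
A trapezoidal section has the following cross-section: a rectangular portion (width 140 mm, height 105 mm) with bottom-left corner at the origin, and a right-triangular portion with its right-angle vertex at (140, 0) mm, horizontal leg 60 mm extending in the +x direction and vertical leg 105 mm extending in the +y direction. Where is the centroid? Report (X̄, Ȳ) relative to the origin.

X̄ = 85.88 mm, Ȳ = 49.41 mm

rectangular portion: A = 140 × 105 = 14700.00, centroid at (70.00, 52.50).
triangular portion: A = ½·60·105 = 3150.00, centroid at (160.00, 35.00).
ΣA = 17850.00 mm², ΣAX̄ = 1533000.00 mm³, ΣAȲ = 882000.00 mm³.
X̄ = 1533000.00/17850.00 = 85.88 mm; Ȳ = 882000.00/17850.00 = 49.41 mm.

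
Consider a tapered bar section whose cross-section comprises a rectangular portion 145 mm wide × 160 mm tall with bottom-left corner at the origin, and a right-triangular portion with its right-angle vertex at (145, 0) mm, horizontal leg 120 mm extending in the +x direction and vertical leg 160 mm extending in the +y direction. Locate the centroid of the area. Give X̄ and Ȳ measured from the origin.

X̄ = 105.43 mm, Ȳ = 72.20 mm

rectangular portion: A = 145 × 160 = 23200.00, centroid at (72.50, 80.00).
triangular portion: A = ½·120·160 = 9600.00, centroid at (185.00, 53.33).
ΣA = 32800.00 mm², ΣAX̄ = 3458000.00 mm³, ΣAȲ = 2368000.00 mm³.
X̄ = 3458000.00/32800.00 = 105.43 mm; Ȳ = 2368000.00/32800.00 = 72.20 mm.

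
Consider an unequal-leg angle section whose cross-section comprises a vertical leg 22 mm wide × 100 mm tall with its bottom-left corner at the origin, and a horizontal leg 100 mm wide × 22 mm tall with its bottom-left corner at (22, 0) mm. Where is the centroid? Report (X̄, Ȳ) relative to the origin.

Part | A | x̄ᵢ | ȳᵢ | A·x̄ᵢ | A·ȳᵢ
vertical leg | 2200.00 | 11.00 | 50.00 | 24200.00 | 110000.00
horizontal leg | 2200.00 | 72.00 | 11.00 | 158400.00 | 24200.00
Σ | 4400.00 |  |  | 182600.00 | 134200.00
X̄ = 182600.00 / 4400.00 = 41.50 mm
Ȳ = 134200.00 / 4400.00 = 30.50 mm

X̄ = 41.50 mm, Ȳ = 30.50 mm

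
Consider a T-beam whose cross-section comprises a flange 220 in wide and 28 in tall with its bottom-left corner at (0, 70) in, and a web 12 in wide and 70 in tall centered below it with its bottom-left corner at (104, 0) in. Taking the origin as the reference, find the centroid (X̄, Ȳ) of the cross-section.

X̄ = 110.00 in, Ȳ = 78.12 in

Part | A | x̄ᵢ | ȳᵢ | A·x̄ᵢ | A·ȳᵢ
web | 840.00 | 110.00 | 35.00 | 92400.00 | 29400.00
flange | 6160.00 | 110.00 | 84.00 | 677600.00 | 517440.00
Σ | 7000.00 |  |  | 770000.00 | 546840.00
X̄ = 770000.00 / 7000.00 = 110.00 in
Ȳ = 546840.00 / 7000.00 = 78.12 in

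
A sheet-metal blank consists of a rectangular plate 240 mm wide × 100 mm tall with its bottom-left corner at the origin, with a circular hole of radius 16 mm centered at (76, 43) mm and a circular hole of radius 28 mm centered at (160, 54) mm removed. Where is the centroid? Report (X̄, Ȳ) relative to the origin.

X̄ = 116.95 mm, Ȳ = 49.80 mm

plate: A = 240 × 100 = 24000.00, centroid at (120.00, 50.00).
hole 1: A = −π·16² = -804.25, centroid at (76.00, 43.00).
hole 2: A = −π·28² = -2463.01, centroid at (160.00, 54.00).
ΣA = 20732.74 mm², ΣAX̄ = 2424795.79 mm³, ΣAȲ = 1032414.88 mm³.
X̄ = 2424795.79/20732.74 = 116.95 mm; Ȳ = 1032414.88/20732.74 = 49.80 mm.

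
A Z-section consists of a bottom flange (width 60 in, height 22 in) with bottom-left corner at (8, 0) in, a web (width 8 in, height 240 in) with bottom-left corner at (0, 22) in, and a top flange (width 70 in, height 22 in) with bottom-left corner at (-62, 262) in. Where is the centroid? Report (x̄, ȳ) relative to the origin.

bottom flange: A = 60 × 22 = 1320.00, centroid at (38.00, 11.00).
web: A = 8 × 240 = 1920.00, centroid at (4.00, 142.00).
top flange: A = 70 × 22 = 1540.00, centroid at (-27.00, 273.00).
ΣA = 4780.00 in², ΣAx̄ = 16260.00 in³, ΣAȳ = 707580.00 in³.
x̄ = 16260.00/4780.00 = 3.40 in; ȳ = 707580.00/4780.00 = 148.03 in.

x̄ = 3.40 in, ȳ = 148.03 in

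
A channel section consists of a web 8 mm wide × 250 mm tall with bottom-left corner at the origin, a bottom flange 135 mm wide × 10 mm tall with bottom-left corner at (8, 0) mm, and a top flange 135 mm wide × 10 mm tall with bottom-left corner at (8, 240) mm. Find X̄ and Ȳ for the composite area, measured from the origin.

X̄ = 45.07 mm, Ȳ = 125.00 mm

Part | A | x̄ᵢ | ȳᵢ | A·x̄ᵢ | A·ȳᵢ
web | 2000.00 | 4.00 | 125.00 | 8000.00 | 250000.00
bottom flange | 1350.00 | 75.50 | 5.00 | 101925.00 | 6750.00
top flange | 1350.00 | 75.50 | 245.00 | 101925.00 | 330750.00
Σ | 4700.00 |  |  | 211850.00 | 587500.00
X̄ = 211850.00 / 4700.00 = 45.07 mm
Ȳ = 587500.00 / 4700.00 = 125.00 mm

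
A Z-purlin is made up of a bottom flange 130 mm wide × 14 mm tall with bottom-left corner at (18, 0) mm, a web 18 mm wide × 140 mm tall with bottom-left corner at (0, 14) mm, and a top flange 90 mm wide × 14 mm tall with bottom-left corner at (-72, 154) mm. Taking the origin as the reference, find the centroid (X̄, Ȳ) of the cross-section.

X̄ = 24.95 mm, Ȳ = 76.30 mm

Part | A | x̄ᵢ | ȳᵢ | A·x̄ᵢ | A·ȳᵢ
bottom flange | 1820.00 | 83.00 | 7.00 | 151060.00 | 12740.00
web | 2520.00 | 9.00 | 84.00 | 22680.00 | 211680.00
top flange | 1260.00 | -27.00 | 161.00 | -34020.00 | 202860.00
Σ | 5600.00 |  |  | 139720.00 | 427280.00
X̄ = 139720.00 / 5600.00 = 24.95 mm
Ȳ = 427280.00 / 5600.00 = 76.30 mm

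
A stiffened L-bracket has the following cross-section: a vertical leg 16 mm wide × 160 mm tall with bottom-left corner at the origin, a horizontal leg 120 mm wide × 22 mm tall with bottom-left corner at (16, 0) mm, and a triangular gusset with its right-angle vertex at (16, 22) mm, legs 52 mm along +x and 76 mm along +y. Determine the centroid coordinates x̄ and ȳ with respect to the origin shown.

x̄ = 39.99 mm, ȳ = 45.62 mm

vertical leg: A = 16 × 160 = 2560.00, centroid at (8.00, 80.00).
horizontal leg: A = 120 × 22 = 2640.00, centroid at (76.00, 11.00).
gusset: A = ½·52·76 = 1976.00, centroid at (33.33, 47.33).
ΣA = 7176.00 mm²
ΣAx̄ = (2560.00)(8.00) + (2640.00)(76.00) + (1976.00)(33.33) = 286986.67 mm³
ΣAȳ = (2560.00)(80.00) + (2640.00)(11.00) + (1976.00)(47.33) = 327370.67 mm³
x̄ = 286986.67 / 7176.00 = 39.99 mm
ȳ = 327370.67 / 7176.00 = 45.62 mm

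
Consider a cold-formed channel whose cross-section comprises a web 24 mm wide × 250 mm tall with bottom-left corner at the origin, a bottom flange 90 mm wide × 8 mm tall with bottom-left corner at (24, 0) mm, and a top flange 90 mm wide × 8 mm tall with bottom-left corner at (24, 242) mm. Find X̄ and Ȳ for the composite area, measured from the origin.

web: A = 24 × 250 = 6000.00, centroid at (12.00, 125.00).
bottom flange: A = 90 × 8 = 720.00, centroid at (69.00, 4.00).
top flange: A = 90 × 8 = 720.00, centroid at (69.00, 246.00).
ΣA = 7440.00 mm², ΣAX̄ = 171360.00 mm³, ΣAȲ = 930000.00 mm³.
X̄ = 171360.00/7440.00 = 23.03 mm; Ȳ = 930000.00/7440.00 = 125.00 mm.

X̄ = 23.03 mm, Ȳ = 125.00 mm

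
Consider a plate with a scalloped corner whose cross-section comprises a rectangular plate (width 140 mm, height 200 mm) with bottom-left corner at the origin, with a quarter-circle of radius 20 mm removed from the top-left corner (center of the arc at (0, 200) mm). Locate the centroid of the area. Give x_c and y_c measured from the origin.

x_c = 70.70 mm, y_c = 98.96 mm

Part | A | x̄ᵢ | ȳᵢ | A·x̄ᵢ | A·ȳᵢ
plate | 28000.00 | 70.00 | 100.00 | 1960000.00 | 2800000.00
removed quarter-circle | -314.16 | 8.49 | 191.51 | -2666.67 | -60165.19
Σ | 27685.84 |  |  | 1957333.33 | 2739834.81
x_c = 1957333.33 / 27685.84 = 70.70 mm
y_c = 2739834.81 / 27685.84 = 98.96 mm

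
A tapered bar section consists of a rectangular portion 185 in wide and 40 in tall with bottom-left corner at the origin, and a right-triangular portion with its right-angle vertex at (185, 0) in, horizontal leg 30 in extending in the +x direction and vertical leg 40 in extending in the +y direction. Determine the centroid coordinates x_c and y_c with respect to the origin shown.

rectangular portion: A = 185 × 40 = 7400.00, centroid at (92.50, 20.00).
triangular portion: A = ½·30·40 = 600.00, centroid at (195.00, 13.33).
ΣA = 8000.00 in²
ΣAx_c = (7400.00)(92.50) + (600.00)(195.00) = 801500.00 in³
ΣAy_c = (7400.00)(20.00) + (600.00)(13.33) = 156000.00 in³
x_c = 801500.00 / 8000.00 = 100.19 in
y_c = 156000.00 / 8000.00 = 19.50 in

x_c = 100.19 in, y_c = 19.50 in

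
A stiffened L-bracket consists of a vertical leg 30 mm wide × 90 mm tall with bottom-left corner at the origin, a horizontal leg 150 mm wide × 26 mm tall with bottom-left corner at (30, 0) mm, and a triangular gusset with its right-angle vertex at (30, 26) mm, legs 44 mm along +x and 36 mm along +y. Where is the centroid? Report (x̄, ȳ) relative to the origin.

x̄ = 65.66 mm, ȳ = 27.37 mm

vertical leg: A = 30 × 90 = 2700.00, centroid at (15.00, 45.00).
horizontal leg: A = 150 × 26 = 3900.00, centroid at (105.00, 13.00).
gusset: A = ½·44·36 = 792.00, centroid at (44.67, 38.00).
ΣA = 7392.00 mm², ΣAx̄ = 485376.00 mm³, ΣAȳ = 202296.00 mm³.
x̄ = 485376.00/7392.00 = 65.66 mm; ȳ = 202296.00/7392.00 = 27.37 mm.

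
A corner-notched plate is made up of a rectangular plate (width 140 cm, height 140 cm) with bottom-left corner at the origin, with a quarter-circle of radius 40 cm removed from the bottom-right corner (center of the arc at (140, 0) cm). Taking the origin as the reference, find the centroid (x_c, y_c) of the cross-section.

x_c = 66.37 cm, y_c = 73.63 cm

Part | A | x̄ᵢ | ȳᵢ | A·x̄ᵢ | A·ȳᵢ
plate | 19600.00 | 70.00 | 70.00 | 1372000.00 | 1372000.00
removed quarter-circle | -1256.64 | 123.02 | 16.98 | -154595.86 | -21333.33
Σ | 18343.36 |  |  | 1217404.14 | 1350666.67
x_c = 1217404.14 / 18343.36 = 66.37 cm
y_c = 1350666.67 / 18343.36 = 73.63 cm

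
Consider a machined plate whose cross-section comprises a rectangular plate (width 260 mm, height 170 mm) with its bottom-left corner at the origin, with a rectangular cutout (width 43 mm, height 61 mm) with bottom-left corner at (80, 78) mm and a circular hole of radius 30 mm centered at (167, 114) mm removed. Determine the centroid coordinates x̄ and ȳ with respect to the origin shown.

plate: A = 260 × 170 = 44200.00, centroid at (130.00, 85.00).
hole 1: A = −(43 × 61) = -2623.00, centroid at (101.50, 108.50).
hole 2: A = −π·30² = -2827.43, centroid at (167.00, 114.00).
ΣA = 38749.57 mm²
ΣAx̄ = (44200.00)(130.00) + (-2623.00)(101.50) + (-2827.43)(167.00) = 5007584.12 mm³
ΣAȳ = (44200.00)(85.00) + (-2623.00)(108.50) + (-2827.43)(114.00) = 3150077.09 mm³
x̄ = 5007584.12 / 38749.57 = 129.23 mm
ȳ = 3150077.09 / 38749.57 = 81.29 mm

x̄ = 129.23 mm, ȳ = 81.29 mm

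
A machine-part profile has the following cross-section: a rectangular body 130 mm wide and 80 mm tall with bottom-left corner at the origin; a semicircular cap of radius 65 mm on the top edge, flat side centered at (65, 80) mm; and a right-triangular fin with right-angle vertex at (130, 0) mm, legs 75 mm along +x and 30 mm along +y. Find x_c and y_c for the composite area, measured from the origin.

Part | A | x̄ᵢ | ȳᵢ | A·x̄ᵢ | A·ȳᵢ
rectangular body | 10400.00 | 65.00 | 40.00 | 676000.00 | 416000.00
semicircular top | 6636.61 | 65.00 | 107.59 | 431379.94 | 714012.49
triangular fin | 1125.00 | 155.00 | 10.00 | 174375.00 | 11250.00
Σ | 18161.61 |  |  | 1281754.94 | 1141262.49
x_c = 1281754.94 / 18161.61 = 70.57 mm
y_c = 1141262.49 / 18161.61 = 62.84 mm

x_c = 70.57 mm, y_c = 62.84 mm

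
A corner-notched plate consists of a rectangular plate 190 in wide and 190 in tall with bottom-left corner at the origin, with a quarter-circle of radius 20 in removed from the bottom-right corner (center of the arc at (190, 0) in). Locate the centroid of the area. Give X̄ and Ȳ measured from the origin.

plate: A = 190 × 190 = 36100.00, centroid at (95.00, 95.00).
removed quarter-circle: A = −¼π·20² = -314.16, centroid at (181.51, 8.49).
ΣA = 35785.84 in², ΣAX̄ = 3372476.41 in³, ΣAȲ = 3426833.33 in³.
X̄ = 3372476.41/35785.84 = 94.24 in; Ȳ = 3426833.33/35785.84 = 95.76 in.

X̄ = 94.24 in, Ȳ = 95.76 in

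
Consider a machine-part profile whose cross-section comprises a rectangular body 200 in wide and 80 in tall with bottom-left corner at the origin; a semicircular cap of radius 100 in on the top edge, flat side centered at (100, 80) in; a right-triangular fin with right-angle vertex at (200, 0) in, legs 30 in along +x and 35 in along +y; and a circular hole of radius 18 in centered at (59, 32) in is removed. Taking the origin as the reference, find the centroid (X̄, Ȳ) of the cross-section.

rectangular body: A = 200 × 80 = 16000.00, centroid at (100.00, 40.00).
semicircular top: A = ½π·100² = 15707.96, centroid at (100.00, 122.44).
triangular fin: A = ½·30·35 = 525.00, centroid at (210.00, 11.67).
hole: A = −π·18² = -1017.88, centroid at (59.00, 32.00).
ΣA = 31215.09 in²
ΣAX̄ = (16000.00)(100.00) + (15707.96)(100.00) + (525.00)(210.00) + (-1017.88)(59.00) = 3220991.64 in³
ΣAȲ = (16000.00)(40.00) + (15707.96)(122.44) + (525.00)(11.67) + (-1017.88)(32.00) = 2536856.70 in³
X̄ = 3220991.64 / 31215.09 = 103.19 in
Ȳ = 2536856.70 / 31215.09 = 81.27 in

X̄ = 103.19 in, Ȳ = 81.27 in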